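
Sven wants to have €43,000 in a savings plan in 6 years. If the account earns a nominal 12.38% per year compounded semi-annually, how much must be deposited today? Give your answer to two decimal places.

€20,915.34

Periodic rate i = 0.1238/2 = 0.0619; n = 6 × 2 = 12 periods.
PV = 43,000 / (1 + 0.0619)^12 = 43,000 / 2.055907 = 20,915.3437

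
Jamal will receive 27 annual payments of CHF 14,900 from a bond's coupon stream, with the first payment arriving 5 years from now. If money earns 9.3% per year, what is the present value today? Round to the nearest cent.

Value one period before first payment (t=4): 14900 × [1 − (1+0.093)^(−27)] / 0.093 = 14900 × 9.778209 = 145,695.3102
PV₀ = 145,695.3102 / (1+0.093)^4 = 145,695.3102 / 1.427186 = 102,085.7032

CHF 102,085.70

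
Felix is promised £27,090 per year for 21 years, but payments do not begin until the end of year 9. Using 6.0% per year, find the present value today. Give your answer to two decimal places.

£199,949.32

Value one period before first payment (t=8): 27090 × [1 − (1+0.06)^(−21)] / 0.06 = 27090 × 11.764077 = 318,688.8357
Discount back 8 years: 318,688.8357 × (1+0.06)^(−8) = 318,688.8357 × 0.627412 = 199,949.3181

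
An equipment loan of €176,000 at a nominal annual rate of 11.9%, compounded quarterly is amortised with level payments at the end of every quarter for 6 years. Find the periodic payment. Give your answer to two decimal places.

€10,364.38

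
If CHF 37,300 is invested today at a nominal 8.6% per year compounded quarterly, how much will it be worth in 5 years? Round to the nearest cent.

With 4 periods per year: i = 0.0215, n = 20.
FV = 37,300 × (1 + 0.0215)^20 = 57,078.9862

CHF 57,078.99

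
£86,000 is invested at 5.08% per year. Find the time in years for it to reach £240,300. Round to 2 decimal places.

20.74 years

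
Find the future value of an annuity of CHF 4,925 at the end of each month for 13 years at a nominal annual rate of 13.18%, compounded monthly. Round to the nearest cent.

CHF 2,016,130.95

i = 0.1318/12 = 0.0109833 per month; n = 13·12 = 156.
FV = PMT · [(1+i)^n − 1] / i = 4925 · 409.366691 = 2,016,130.9534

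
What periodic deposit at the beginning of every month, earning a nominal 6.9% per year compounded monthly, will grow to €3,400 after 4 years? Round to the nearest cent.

€61.36

i = 0.069/12 = 0.00575 per month; n = 4·12 = 48.
FV-annuity factor × (1+i) = 55.413599; PMT = 3400 / 55.413599 = 61.3568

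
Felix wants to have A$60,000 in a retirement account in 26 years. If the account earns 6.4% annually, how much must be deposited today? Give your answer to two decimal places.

PV = 60,000 / (1 + 0.064)^26 = 60,000 / 5.017442 = 11,958.2857

A$11,958.29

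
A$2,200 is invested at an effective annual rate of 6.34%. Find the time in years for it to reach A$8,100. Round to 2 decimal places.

(1+i)^n = 8100/2200 = 3.68182, so n = ln 3.68182 / ln 1.0634 = 21.2035 years

21.20 years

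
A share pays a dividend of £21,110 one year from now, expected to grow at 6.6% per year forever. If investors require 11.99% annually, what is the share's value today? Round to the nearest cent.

PV = D₁/(r − g) = 21110/(0.1199 − 0.066) = 391,651.2059

£391,651.21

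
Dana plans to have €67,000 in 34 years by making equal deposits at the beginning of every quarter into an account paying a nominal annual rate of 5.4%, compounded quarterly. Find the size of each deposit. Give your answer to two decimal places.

Periodic rate i = 0.054/4 = 0.0135; n = 34 × 4 = 136 periods.
PMT = 67000 / ( [(1+0.0135)^136 − 1] / 0.0135 × (1+i) ) = 67000 / 389.998144 = 171.7957

€171.80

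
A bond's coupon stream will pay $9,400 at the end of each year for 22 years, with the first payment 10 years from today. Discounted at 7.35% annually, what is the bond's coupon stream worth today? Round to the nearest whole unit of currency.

$53,360

PV at t=9 (ordinary 22-year annuity): 9400 × a(22|0.0735) = 9400 × 10.747407 = 101,025.6247
Discount back 9 years: 101,025.6247 × (1+0.0735)^(−9) = 101,025.6247 × 0.528180 = 53,359.6664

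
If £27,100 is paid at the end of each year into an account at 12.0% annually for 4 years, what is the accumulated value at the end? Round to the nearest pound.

£129,520

Accumulation factor s(4|0.12) = 4.779328; FV = 27100 × 4.779328 = 129,519.7888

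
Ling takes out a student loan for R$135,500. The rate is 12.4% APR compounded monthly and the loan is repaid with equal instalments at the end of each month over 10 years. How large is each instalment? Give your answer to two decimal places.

R$1,975.49

With 12 periods per year: i = 0.0103333, n = 120.
Annuity-PV factor = 68.590509; PMT = 135500 / 68.590509 = 1,975.4920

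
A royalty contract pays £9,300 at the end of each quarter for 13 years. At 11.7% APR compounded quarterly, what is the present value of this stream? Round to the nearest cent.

£246,946.56

With 4 periods per year: i = 0.02925, n = 52.
PV = 9300 × [1 − (1+0.02925)^(−52)] / 0.02925 = 9300 × 26.553394 = 246,946.5608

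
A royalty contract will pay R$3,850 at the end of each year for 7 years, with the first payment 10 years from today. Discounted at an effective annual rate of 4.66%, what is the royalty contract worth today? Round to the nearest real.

Value one period before first payment (t=9): 3850 × [1 − (1+0.0466)^(−7)] / 0.0466 = 3850 × 5.858352 = 22,554.6552
Discount back 9 years: 22,554.6552 × (1+0.0466)^(−9) = 22,554.6552 × 0.663702 = 14,969.5801

R$14,970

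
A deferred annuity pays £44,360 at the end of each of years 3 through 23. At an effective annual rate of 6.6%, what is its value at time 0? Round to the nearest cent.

£436,933.85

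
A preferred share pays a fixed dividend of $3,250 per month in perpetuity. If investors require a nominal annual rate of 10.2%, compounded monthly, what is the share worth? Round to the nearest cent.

Periodic rate i = 0.102/12 = 0.0085.
PV = PMT / i = 3250 / 0.0085 = 382,352.9412

$382,352.94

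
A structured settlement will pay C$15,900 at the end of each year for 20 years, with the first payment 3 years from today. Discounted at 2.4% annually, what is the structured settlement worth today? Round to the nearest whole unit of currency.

C$238,633

PV at t=2 (ordinary 20-year annuity): 15900 × a(20|0.024) = 15900 × 15.737436 = 250,225.2378
Discount back 2 years: 250,225.2378 × (1+0.024)^(−2) = 250,225.2378 × 0.953674 = 238,633.3826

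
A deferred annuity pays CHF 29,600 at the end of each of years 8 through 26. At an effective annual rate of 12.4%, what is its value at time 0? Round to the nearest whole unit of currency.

PV at t=7 (ordinary 19-year annuity): 29600 × a(19|0.124) = 29600 × 7.189495 = 212,809.0603
Discount back 7 years: 212,809.0603 × (1+0.124)^(−7) = 212,809.0603 × 0.441200 = 93,891.4261

CHF 93,891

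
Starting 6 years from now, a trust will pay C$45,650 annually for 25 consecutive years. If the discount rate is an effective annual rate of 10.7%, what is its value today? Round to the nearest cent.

C$236,423.89

PV at t=5 (ordinary 25-year annuity): 45650 × a(25|0.107) = 45650 × 8.609713 = 393,033.4092
Discount back 5 years: 393,033.4092 × (1+0.107)^(−5) = 393,033.4092 × 0.601536 = 236,423.8929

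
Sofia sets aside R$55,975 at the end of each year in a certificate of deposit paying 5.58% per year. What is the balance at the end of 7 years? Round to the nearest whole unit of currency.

FV = 55975 × [(1+0.0558)^7 − 1] / 0.0558 = 55975 × 8.287066 = 463,868.5051

R$463,869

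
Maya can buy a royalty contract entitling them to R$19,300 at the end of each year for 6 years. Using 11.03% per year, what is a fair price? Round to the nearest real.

R$81,579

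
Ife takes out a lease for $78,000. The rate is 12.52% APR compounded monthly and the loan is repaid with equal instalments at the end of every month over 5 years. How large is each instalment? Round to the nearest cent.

With 12 periods per year: i = 0.0104333, n = 60.
PMT = 78000 / ( [1 − (1+0.0104333)^(−60)] / 0.0104333 ) = 78000 / 44.428426 = 1,755.6327

$1,755.63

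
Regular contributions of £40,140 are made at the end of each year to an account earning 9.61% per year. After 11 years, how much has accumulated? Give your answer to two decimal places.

Accumulation factor s(11|0.0961) = 18.145649; FV = 40140 × 18.145649 = 728,366.3484

£728,366.35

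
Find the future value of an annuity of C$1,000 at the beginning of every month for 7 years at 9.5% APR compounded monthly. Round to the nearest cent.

C$119,601.16

Periodic rate i = 0.095/12 = 0.00791667; n = 7 × 12 = 84 periods.
FV = PMT · [(1+i)^n − 1] / i × (1+i) = 1000 · 119.601162 = 119,601.1618
(Beginning-of-period payments → annuity-due factor ×(1+i).)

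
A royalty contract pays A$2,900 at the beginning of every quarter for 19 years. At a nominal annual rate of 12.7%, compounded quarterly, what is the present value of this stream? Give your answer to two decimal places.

A$85,477.28

i = 0.127/4 = 0.03175 per quarter; n = 19·4 = 76.
PV = PMT · [1 − (1+i)^(−n)] / i × (1+i) = 2900 · 29.474926 = 85,477.2847
(Beginning-of-period payments → annuity-due factor ×(1+i).)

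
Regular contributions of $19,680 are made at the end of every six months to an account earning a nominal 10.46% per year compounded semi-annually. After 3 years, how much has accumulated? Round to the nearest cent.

i = 0.1046/2 = 0.0523 per half-year; n = 3·2 = 6.
FV = 19680 × [(1+0.0523)^6 − 1] / 0.0523 = 19680 × 6.841397 = 134,638.6913

$134,638.69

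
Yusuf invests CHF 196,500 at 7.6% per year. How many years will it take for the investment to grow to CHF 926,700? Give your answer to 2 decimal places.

n = ln(926700/196500) / ln(1+0.076) = ln(4.71603) / 0.073250 = 21.1735 years

21.17 years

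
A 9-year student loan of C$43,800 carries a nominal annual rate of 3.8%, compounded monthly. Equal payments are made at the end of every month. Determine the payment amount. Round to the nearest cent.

C$479.49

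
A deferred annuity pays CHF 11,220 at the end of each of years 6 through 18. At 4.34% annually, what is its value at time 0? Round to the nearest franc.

CHF 88,715

PV at t=5 (ordinary 13-year annuity): 11220 × a(13|0.0434) = 11220 × 9.778240 = 109,711.8541
Discount back 5 years: 109,711.8541 × (1+0.0434)^(−5) = 109,711.8541 × 0.808623 = 88,715.4771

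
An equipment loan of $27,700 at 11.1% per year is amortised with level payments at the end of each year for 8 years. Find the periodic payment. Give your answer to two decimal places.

$5,401.90

PMT = 27700 / ( [1 − (1+0.111)^(−8)] / 0.111 ) = 27700 / 5.127822 = 5,401.9034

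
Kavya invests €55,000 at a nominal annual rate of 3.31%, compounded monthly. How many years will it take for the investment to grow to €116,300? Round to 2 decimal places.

22.65 years

Periodic rate i = 0.0331/12 = 0.00275833.
(1+i)^n = 116300/55000 = 2.11455, so n = ln 2.11455 / ln 1.00276 = 271.8570 months
= 271.8570/12 years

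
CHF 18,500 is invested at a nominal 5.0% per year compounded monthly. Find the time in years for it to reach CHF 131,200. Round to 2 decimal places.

Periodic rate i = 0.05/12 = 0.00416667.
n = ln(131200/18500) / ln(1+0.00416667) = ln(7.09189) / 0.004158 = 471.1273 months
= 471.1273/12 years

39.26 years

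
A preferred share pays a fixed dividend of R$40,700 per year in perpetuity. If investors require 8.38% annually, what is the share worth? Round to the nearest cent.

R$485,680.19

PV = C/r = 40700/0.0838 = 485,680.1909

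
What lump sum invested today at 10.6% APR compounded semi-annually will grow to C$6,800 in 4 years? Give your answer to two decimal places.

C$4,498.65

With 2 periods per year: i = 0.053, n = 8.
PV = 6,800 / (1 + 0.053)^8 = 6,800 / 1.511565 = 4,498.6473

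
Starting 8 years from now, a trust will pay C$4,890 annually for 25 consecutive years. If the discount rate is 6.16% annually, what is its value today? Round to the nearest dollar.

C$40,518

Value one period before first payment (t=7): 4890 × [1 − (1+0.0616)^(−25)] / 0.0616 = 4890 × 12.591292 = 61,571.4157
Discount back 7 years: 61,571.4157 × (1+0.0616)^(−7) = 61,571.4157 × 0.658072 = 40,518.4451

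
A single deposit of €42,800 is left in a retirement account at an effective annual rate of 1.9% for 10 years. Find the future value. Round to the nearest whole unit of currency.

42,800 × (1+0.019)^10 = 42,800 × 1.207096 = 51,663.7123

€51,664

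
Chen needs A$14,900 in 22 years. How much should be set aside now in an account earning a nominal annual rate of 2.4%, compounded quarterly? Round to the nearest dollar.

i = 0.024/4 = 0.006 per quarter; n = 22·4 = 88.
PV = 14,900 / (1 + 0.006)^88 = 14,900 / 1.692865 = 8,801.6474

A$8,802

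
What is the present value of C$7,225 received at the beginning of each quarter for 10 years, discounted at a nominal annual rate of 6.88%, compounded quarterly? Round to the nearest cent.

With 4 periods per year: i = 0.0172, n = 40.
PV = PMT · [1 − (1+i)^(−n)] / i × (1+i) = 7225 · 29.242794 = 211,279.1881
Payments are at the start of each period, so multiply by (1+i).

C$211,279.19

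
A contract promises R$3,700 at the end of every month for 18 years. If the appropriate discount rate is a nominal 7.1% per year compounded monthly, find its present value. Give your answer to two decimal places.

R$450,475.48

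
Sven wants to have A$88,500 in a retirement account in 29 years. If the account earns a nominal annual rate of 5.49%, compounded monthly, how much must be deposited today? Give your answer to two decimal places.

A$18,075.07

With 12 periods per year: i = 0.004575, n = 348.
PV = FV·(1+i)^(−n) = 88,500 × 0.204238 = 18,075.0658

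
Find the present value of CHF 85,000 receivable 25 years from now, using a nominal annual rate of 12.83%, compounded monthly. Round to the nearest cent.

CHF 3,497.95

Periodic rate i = 0.1283/12 = 0.0106917; n = 25 × 12 = 300 periods.
PV = FV·(1+i)^(−n) = 85,000 × 0.041152 = 3,497.9489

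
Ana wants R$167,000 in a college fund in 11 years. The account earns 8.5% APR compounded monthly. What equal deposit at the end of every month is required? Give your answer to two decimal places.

Periodic rate i = 0.085/12 = 0.00708333; n = 11 × 12 = 132 periods.
FV-annuity factor = 217.246858; PMT = 167000 / 217.246858 = 768.7108

R$768.71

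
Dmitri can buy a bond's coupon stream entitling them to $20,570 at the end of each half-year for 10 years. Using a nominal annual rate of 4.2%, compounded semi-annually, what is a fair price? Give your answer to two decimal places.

$333,125.58

Periodic rate i = 0.042/2 = 0.021; n = 10 × 2 = 20 periods.
Annuity factor a(20|0.021) = 16.194729; PV = 20570 × 16.194729 = 333,125.5845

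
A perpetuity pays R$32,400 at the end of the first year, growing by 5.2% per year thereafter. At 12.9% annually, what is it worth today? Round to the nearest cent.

R$420,779.22

PV = PMT / (i − g) = 32400 / (0.129 − 0.052) = 32400 / 0.077000 = 420,779.2208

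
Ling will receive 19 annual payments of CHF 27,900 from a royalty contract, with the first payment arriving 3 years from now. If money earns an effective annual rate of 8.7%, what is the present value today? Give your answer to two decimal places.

CHF 215,785.72

PV at t=2 (ordinary 19-year annuity): 27900 × a(19|0.087) = 27900 × 9.138556 = 254,965.7118
Discount back 2 years: 254,965.7118 × (1+0.087)^(−2) = 254,965.7118 × 0.846332 = 215,785.7152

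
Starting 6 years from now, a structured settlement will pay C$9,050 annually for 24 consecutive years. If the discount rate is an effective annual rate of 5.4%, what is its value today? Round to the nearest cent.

Value one period before first payment (t=5): 9050 × [1 − (1+0.054)^(−24)] / 0.054 = 9050 × 13.277308 = 120,159.6401
Discount back 5 years: 120,159.6401 × (1+0.054)^(−5) = 120,159.6401 × 0.768771 = 92,375.2368

C$92,375.24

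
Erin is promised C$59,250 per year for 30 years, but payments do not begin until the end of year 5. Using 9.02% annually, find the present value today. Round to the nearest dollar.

C$430,149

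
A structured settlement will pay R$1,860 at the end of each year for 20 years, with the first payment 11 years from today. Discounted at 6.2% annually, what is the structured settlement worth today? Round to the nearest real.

R$11,503

PV at t=10 (ordinary 20-year annuity): 1860 × a(20|0.062) = 1860 × 11.285993 = 20,991.9473
Discount back 10 years: 20,991.9473 × (1+0.062)^(−10) = 20,991.9473 × 0.547968 = 11,502.9057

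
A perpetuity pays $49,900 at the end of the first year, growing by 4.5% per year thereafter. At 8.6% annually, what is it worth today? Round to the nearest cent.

PV = D₁/(r − g) = 49900/(0.086 − 0.045) = 1,217,073.1707

$1,217,073.17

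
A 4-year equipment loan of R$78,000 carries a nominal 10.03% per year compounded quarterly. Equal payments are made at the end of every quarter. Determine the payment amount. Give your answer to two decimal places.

R$5,978.21

Periodic rate i = 0.1003/4 = 0.025075; n = 4 × 4 = 16 periods.
Annuity-PV factor = 13.047386; PMT = 78000 / 13.047386 = 5,978.2089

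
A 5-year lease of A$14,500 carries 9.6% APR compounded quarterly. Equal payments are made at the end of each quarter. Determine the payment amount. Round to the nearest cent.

i = 0.096/4 = 0.024 per quarter; n = 5·4 = 20.
PMT = 14500 / ( [1 − (1+0.024)^(−20)] / 0.024 ) = 14500 / 15.737436 = 921.3699

A$921.37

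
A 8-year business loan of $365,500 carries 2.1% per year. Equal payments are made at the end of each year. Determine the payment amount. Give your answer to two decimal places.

$50,109.60

PMT = 365500 / ( [1 − (1+0.021)^(−8)] / 0.021 ) = 365500 / 7.294011 = 50,109.6024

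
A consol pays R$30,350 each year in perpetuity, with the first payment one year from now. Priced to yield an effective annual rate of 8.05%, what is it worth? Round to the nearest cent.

R$377,018.63

PV = PMT / i = 30350 / 0.0805 = 377,018.6335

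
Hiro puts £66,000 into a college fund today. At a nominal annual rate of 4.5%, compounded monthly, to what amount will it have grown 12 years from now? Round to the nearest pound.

Periodic rate i = 0.045/12 = 0.00375; n = 12 × 12 = 144 periods.
FV = 66,000 × (1 + 0.00375)^144 = 113,142.1244

£113,142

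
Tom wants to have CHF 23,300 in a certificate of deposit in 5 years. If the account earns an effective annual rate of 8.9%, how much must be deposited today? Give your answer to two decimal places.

PV = FV·(1+i)^(−n) = 23,300 × 0.652921 = 15,213.0580

CHF 15,213.06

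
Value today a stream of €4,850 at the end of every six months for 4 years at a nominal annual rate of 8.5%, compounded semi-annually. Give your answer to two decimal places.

€32,319.34

Periodic rate i = 0.085/2 = 0.0425; n = 4 × 2 = 8 periods.
PV = 4850 × [1 − (1+0.0425)^(−8)] / 0.0425 = 4850 × 6.663782 = 32,319.3430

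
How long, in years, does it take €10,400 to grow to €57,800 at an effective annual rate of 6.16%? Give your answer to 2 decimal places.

(1+i)^n = 57800/10400 = 5.55769, so n = ln 5.55769 / ln 1.0616 = 28.6929 years

28.69 years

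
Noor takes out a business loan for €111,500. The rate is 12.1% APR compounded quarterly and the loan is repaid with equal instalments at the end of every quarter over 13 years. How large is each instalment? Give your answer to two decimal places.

€4,282.02

With 4 periods per year: i = 0.03025, n = 52.
PMT = 111500 / ( [1 − (1+0.03025)^(−52)] / 0.03025 ) = 111500 / 26.039126 = 4,282.0177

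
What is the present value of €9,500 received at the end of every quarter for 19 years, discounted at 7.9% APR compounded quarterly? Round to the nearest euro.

€372,211

With 4 periods per year: i = 0.01975, n = 76.
Annuity factor a(76|0.01975) = 39.180139; PV = 9500 × 39.180139 = 372,211.3187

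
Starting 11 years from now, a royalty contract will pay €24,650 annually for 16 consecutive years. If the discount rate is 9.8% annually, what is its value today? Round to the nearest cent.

€76,629.52

Value one period before first payment (t=10): 24650 × [1 − (1+0.098)^(−16)] / 0.098 = 24650 × 7.917764 = 195,172.8934
Discount back 10 years: 195,172.8934 × (1+0.098)^(−10) = 195,172.8934 × 0.392624 = 76,629.5190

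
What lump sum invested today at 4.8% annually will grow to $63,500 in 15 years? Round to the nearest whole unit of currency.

Discount factor = (1+0.048)^(−15) = 0.494972; PV = 63,500 × 0.494972 = 31,430.7313

$31,431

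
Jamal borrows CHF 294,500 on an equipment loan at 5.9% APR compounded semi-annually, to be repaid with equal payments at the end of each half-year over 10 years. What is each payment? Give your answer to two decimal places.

CHF 19,703.63

i = 0.059/2 = 0.0295 per half-year; n = 10·2 = 20.
PMT = 294500 / ( [1 − (1+0.0295)^(−20)] / 0.0295 ) = 294500 / 14.946483 = 19,703.6316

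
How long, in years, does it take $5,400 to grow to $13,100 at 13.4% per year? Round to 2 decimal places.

7.05 years

n = ln(13100/5400) / ln(1+0.134) = ln(2.42593) / 0.125751 = 7.0474 years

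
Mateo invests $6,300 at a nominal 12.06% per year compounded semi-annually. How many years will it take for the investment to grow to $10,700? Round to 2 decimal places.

4.52 years

Periodic rate i = 0.1206/2 = 0.0603.
n = ln(10700/6300) / ln(1+0.0603) = ln(1.69841) / 0.058552 = 9.0466 half-years
= 9.0466/2 years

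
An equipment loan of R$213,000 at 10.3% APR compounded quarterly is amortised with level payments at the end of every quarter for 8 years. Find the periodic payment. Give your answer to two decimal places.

R$9,851.77

i = 0.103/4 = 0.02575 per quarter; n = 8·4 = 32.
PMT = 213000 / ( [1 − (1+0.02575)^(−32)] / 0.02575 ) = 213000 / 21.620470 = 9,851.7747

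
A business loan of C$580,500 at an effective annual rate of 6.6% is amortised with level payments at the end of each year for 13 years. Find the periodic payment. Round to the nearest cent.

PMT = 580500 / ( [1 − (1+0.066)^(−13)] / 0.066 ) = 580500 / 8.550475 = 67,890.9686

C$67,890.97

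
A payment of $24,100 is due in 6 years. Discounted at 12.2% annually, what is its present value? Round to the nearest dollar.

$12,080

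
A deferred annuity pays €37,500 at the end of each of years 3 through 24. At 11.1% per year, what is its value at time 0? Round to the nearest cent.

Value one period before first payment (t=2): 37500 × [1 − (1+0.111)^(−22)] / 0.111 = 37500 × 8.119874 = 304,495.2739
PV₀ = 304,495.2739 / (1+0.111)^2 = 304,495.2739 / 1.234321 = 246,690.5075

€246,690.51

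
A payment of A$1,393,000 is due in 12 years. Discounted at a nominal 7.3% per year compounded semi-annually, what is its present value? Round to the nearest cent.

Periodic rate i = 0.073/2 = 0.0365; n = 12 × 2 = 24 periods.
PV = 1,393,000 / (1 + 0.0365)^24 = 1,393,000 / 2.364086 = 589,233.9505

A$589,233.95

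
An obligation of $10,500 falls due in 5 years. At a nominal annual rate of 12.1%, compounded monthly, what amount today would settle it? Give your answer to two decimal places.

$5,751.18

With 12 periods per year: i = 0.0100833, n = 60.
PV = FV·(1+i)^(−n) = 10,500 × 0.547731 = 5,751.1804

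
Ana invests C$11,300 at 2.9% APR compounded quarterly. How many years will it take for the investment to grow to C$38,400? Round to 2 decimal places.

Periodic rate i = 0.029/4 = 0.00725.
n = ln(38400/11300) / ln(1+0.00725) = ln(3.39823) / 0.007224 = 169.3357 quarters
= 169.3357/4 years

42.33 years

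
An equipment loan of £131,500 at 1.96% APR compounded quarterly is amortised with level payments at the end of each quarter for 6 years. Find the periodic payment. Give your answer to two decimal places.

£5,821.05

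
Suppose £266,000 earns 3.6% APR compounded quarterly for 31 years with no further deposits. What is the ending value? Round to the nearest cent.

£807,953.28

With 4 periods per year: i = 0.009, n = 124.
FV = PV·(1+i)^n = 266,000 × 3.037418 = 807,953.2831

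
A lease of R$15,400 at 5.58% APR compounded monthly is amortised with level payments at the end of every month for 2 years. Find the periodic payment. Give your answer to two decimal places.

Periodic rate i = 0.0558/12 = 0.00465; n = 2 × 12 = 24 periods.
Annuity-PV factor = 22.659499; PMT = 15400 / 22.659499 = 679.6267

R$679.63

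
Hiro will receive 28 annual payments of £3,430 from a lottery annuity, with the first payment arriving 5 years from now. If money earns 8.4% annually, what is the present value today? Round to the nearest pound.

£26,482

Value one period before first payment (t=4): 3430 × [1 − (1+0.084)^(−28)] / 0.084 = 3430 × 10.660531 = 36,565.6230
PV₀ = 36,565.6230 / (1+0.084)^4 = 36,565.6230 / 1.380757 = 26,482.3090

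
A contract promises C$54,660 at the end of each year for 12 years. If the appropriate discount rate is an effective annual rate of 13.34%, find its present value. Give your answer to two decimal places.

C$318,561.83

PV = PMT · [1 − (1+i)^(−n)] / i = 54660 · 5.828061 = 318,561.8290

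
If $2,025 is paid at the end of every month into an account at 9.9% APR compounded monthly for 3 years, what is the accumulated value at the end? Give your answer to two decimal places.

$84,479.69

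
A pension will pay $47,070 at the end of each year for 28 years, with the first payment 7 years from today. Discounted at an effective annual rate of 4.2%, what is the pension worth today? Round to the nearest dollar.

PV at t=6 (ordinary 28-year annuity): 47070 × a(28|0.042) = 47070 × 16.285423 = 766,554.8827
Discount back 6 years: 766,554.8827 × (1+0.042)^(−6) = 766,554.8827 × 0.781257 = 598,876.0434

$598,876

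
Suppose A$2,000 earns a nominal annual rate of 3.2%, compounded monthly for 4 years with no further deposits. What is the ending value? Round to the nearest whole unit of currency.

A$2,273

With 12 periods per year: i = 0.00266667, n = 48.
FV = 2,000 × (1 + 0.00266667)^48 = 2,272.7188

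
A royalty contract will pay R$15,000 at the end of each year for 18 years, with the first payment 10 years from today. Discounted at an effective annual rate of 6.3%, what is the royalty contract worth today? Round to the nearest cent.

R$91,642.86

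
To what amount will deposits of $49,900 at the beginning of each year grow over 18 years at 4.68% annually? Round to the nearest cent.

Accumulation factor s(18|0.0468) × (1+i) = 28.584886; FV = 49900 × 28.584886 = 1,426,385.8361
(Beginning-of-period payments → annuity-due factor ×(1+i).)

$1,426,385.84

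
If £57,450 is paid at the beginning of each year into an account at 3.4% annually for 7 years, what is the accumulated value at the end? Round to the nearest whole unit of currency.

£460,724

FV = 57450 × [(1+0.034)^7 − 1] / 0.034 × (1+i) = 57450 × 8.019563 = 460,723.9173
(annuity-due: payments at period start, so ×(1+i).)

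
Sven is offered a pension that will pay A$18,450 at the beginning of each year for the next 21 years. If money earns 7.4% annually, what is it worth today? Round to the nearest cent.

PV = 18450 × [1 − (1+0.074)^(−21)] / 0.074 × (1+i) = 18450 × 11.272486 = 207,977.3756
Payments are at the start of each period, so multiply by (1+i).

A$207,977.38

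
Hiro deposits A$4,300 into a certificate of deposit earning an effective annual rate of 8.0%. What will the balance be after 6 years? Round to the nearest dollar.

A$6,824

FV = PV·(1+i)^n = 4,300 × 1.586874 = 6,823.5596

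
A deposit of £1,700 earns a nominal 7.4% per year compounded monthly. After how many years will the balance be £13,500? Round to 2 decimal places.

Periodic rate i = 0.074/12 = 0.00616667.
n = ln(13500/1700) / ln(1+0.00616667) = ln(7.94118) / 0.006148 = 337.0449 months
= 337.0449/12 years

28.09 years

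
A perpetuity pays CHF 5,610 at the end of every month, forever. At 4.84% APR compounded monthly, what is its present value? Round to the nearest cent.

Periodic rate i = 0.0484/12 = 0.00403333.
PV = PMT / i = 5610 / 0.00403333 = 1,390,909.0909

CHF 1,390,909.09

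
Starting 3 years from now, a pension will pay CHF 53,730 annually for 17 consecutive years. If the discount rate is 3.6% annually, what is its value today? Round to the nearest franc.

PV at t=2 (ordinary 17-year annuity): 53730 × a(17|0.036) = 53730 × 12.551924 = 674,414.8717
Discount back 2 years: 674,414.8717 × (1+0.036)^(−2) = 674,414.8717 × 0.931709 = 628,358.6929

CHF 628,359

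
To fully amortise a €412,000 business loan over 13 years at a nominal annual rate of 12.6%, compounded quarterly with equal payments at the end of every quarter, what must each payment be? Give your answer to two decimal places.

€16,209.18

i = 0.126/4 = 0.0315 per quarter; n = 13·4 = 52.
Annuity-PV factor = 25.417698; PMT = 412000 / 25.417698 = 16,209.1783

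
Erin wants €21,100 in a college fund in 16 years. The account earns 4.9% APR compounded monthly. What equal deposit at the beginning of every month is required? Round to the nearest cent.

€72.31

Periodic rate i = 0.049/12 = 0.00408333; n = 16 × 12 = 192 periods.
FV-annuity factor × (1+i) = 291.812549; PMT = 21100 / 291.812549 = 72.3067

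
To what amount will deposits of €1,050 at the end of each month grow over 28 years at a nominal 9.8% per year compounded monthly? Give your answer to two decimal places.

With 12 periods per year: i = 0.00816667, n = 336.
Accumulation factor s(336|0.00816667) = 1760.417119; FV = 1050 × 1760.417119 = 1,848,437.9748

€1,848,437.97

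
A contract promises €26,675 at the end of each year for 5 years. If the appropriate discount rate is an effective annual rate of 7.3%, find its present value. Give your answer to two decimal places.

€108,499.81

PV = 26675 × [1 − (1+0.073)^(−5)] / 0.073 = 26675 × 4.067472 = 108,499.8059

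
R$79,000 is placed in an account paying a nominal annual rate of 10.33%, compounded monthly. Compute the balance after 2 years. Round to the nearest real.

i = 0.1033/12 = 0.00860833 per month; n = 2·12 = 24.
FV = 79,000 × (1 + 0.00860833)^24 = 97,043.9222

R$97,044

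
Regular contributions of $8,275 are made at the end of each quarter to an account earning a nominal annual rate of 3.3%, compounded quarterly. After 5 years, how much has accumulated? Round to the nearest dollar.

$179,136

i = 0.033/4 = 0.00825 per quarter; n = 5·4 = 20.
FV = 8275 × [(1+0.00825)^20 − 1] / 0.00825 = 8275 × 21.647885 = 179,136.2494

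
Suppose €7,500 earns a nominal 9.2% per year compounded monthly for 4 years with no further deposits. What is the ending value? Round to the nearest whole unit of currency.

Periodic rate i = 0.092/12 = 0.00766667; n = 4 × 12 = 48 periods.
FV = 7,500 × (1 + 0.00766667)^48 = 10,821.1172

€10,821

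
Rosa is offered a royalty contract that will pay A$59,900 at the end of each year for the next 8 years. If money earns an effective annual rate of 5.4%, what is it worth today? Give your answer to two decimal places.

PV = PMT · [1 − (1+i)^(−n)] / i = 59900 · 6.359981 = 380,962.8386

A$380,962.84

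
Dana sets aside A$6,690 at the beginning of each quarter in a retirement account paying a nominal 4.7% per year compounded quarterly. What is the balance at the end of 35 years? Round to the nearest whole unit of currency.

i = 0.047/4 = 0.01175 per quarter; n = 35·4 = 140.
FV = PMT · [(1+i)^n − 1] / i × (1+i) = 6690 · 355.754113 = 2,379,995.0136
(Beginning-of-period payments → annuity-due factor ×(1+i).)

A$2,379,995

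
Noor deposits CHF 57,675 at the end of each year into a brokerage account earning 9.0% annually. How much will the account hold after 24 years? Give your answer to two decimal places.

CHF 4,428,852.47

Accumulation factor s(24|0.09) = 76.789813; FV = 57675 × 76.789813 = 4,428,852.4678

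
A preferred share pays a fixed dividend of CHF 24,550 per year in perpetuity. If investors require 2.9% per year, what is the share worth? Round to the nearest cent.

PV = PMT / i = 24550 / 0.029 = 846,551.7241

CHF 846,551.72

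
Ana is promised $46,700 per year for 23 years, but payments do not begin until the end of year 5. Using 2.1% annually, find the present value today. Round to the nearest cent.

$777,591.87

PV at t=4 (ordinary 23-year annuity): 46700 × a(23|0.021) = 46700 × 18.094134 = 844,996.0527
PV₀ = 844,996.0527 / (1+0.021)^4 = 844,996.0527 / 1.086683 = 777,591.8711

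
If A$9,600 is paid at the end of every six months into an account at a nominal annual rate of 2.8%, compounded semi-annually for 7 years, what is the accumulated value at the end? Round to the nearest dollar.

A$147,342

With 2 periods per year: i = 0.014, n = 14.
FV = 9600 × [(1+0.014)^14 − 1] / 0.014 = 9600 × 15.348169 = 147,342.4252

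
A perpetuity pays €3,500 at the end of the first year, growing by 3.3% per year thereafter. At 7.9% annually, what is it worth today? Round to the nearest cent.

€76,086.96

PV = PMT / (i − g) = 3500 / (0.079 − 0.033) = 3500 / 0.046000 = 76,086.9565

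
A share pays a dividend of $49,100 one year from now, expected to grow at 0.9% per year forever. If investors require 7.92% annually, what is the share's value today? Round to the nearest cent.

PV = PMT / (i − g) = 49100 / (0.0792 − 0.009) = 49100 / 0.070200 = 699,430.1994

$699,430.20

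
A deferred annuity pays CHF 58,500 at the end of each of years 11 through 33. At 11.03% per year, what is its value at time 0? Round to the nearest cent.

PV at t=10 (ordinary 23-year annuity): 58500 × a(23|0.1103) = 58500 × 8.249043 = 482,569.0013
PV₀ = 482,569.0013 / (1+0.1103)^10 = 482,569.0013 / 2.847104 = 169,494.6610

CHF 169,494.66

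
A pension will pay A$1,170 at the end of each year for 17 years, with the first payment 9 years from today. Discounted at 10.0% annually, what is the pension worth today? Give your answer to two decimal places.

A$4,378.27

Value one period before first payment (t=8): 1170 × [1 − (1+0.1)^(−17)] / 0.1 = 1170 × 8.021553 = 9,385.2174
PV₀ = 9,385.2174 / (1+0.1)^8 = 9,385.2174 / 2.143589 = 4,378.2732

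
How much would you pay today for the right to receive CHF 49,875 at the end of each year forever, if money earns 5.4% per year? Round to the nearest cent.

CHF 923,611.11

PV = C/r = 49875/0.054 = 923,611.1111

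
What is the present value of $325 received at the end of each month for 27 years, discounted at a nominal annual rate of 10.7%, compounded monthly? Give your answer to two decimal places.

$34,394.77

i = 0.107/12 = 0.00891667 per month; n = 27·12 = 324.
PV = 325 × [1 − (1+0.00891667)^(−324)] / 0.00891667 = 325 × 105.830051 = 34,394.7666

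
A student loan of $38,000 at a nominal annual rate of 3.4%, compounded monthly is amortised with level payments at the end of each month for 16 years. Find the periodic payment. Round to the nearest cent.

$256.88

Periodic rate i = 0.034/12 = 0.00283333; n = 16 × 12 = 192 periods.
Annuity-PV factor = 147.928745; PMT = 38000 / 147.928745 = 256.8804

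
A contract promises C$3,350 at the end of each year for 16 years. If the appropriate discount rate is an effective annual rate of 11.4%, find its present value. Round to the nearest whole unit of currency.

C$24,162

PV = PMT · [1 − (1+i)^(−n)] / i = 3350 · 7.212621 = 24,162.2808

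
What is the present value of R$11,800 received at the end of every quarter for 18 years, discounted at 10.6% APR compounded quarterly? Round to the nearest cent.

R$377,551.40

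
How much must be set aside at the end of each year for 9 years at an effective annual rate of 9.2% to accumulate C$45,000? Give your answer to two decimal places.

C$3,427.08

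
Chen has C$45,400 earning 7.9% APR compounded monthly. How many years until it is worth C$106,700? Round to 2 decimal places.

Periodic rate i = 0.079/12 = 0.00658333.
n = ln(106700/45400) / ln(1+0.00658333) = ln(2.35022) / 0.006562 = 130.2256 months
= 130.2256/12 years

10.85 years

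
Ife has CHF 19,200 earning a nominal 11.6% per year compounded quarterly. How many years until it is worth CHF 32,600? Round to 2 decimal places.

4.63 years

Periodic rate i = 0.116/4 = 0.029.
(1+i)^n = 32600/19200 = 1.69792, so n = ln 1.69792 / ln 1.029 = 18.5187 quarters
= 18.5187/4 years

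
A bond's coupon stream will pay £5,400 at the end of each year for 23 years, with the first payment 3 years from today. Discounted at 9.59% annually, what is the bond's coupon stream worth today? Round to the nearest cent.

Value one period before first payment (t=2): 5400 × [1 − (1+0.0959)^(−23)] / 0.0959 = 5400 × 9.158562 = 49,456.2371
PV₀ = 49,456.2371 / (1+0.0959)^2 = 49,456.2371 / 1.200997 = 41,179.3243

£41,179.32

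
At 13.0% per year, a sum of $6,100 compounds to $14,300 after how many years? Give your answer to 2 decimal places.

6.97 years

(1+i)^n = 14300/6100 = 2.34426, so n = ln 2.34426 / ln 1.13 = 6.9709 years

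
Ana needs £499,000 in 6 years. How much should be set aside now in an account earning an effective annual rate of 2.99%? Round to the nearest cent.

PV = FV·(1+i)^(−n) = 499,000 × 0.837972 = 418,148.1664

£418,148.17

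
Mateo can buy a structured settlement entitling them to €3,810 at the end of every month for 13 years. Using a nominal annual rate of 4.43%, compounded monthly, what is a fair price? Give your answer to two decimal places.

€451,219.10

With 12 periods per year: i = 0.00369167, n = 156.
Annuity factor a(156|0.00369167) = 118.430211; PV = 3810 × 118.430211 = 451,219.1041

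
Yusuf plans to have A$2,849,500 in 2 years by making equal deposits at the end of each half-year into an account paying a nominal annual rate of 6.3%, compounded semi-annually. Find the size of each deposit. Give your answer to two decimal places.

With 2 periods per year: i = 0.0315, n = 4.
FV-annuity factor = 4.193000; PMT = 2.8495e+06 / 4.193000 = 679,584.9812

A$679,584.98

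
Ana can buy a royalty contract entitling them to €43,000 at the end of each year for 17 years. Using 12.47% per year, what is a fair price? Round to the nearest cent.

€298,056.42

PV = PMT · [1 − (1+i)^(−n)] / i = 43000 · 6.931545 = 298,056.4215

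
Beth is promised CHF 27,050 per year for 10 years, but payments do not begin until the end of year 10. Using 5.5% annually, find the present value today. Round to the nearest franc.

Value one period before first payment (t=9): 27050 × [1 − (1+0.055)^(−10)] / 0.055 = 27050 × 7.537626 = 203,892.7787
Discount back 9 years: 203,892.7787 × (1+0.055)^(−9) = 203,892.7787 × 0.617629 = 125,930.1463

CHF 125,930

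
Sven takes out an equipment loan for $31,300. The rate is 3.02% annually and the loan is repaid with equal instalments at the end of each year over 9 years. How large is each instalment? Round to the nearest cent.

$4,023.73

PMT = 31300 / ( [1 − (1+0.0302)^(−9)] / 0.0302 ) = 31300 / 7.778852 = 4,023.7299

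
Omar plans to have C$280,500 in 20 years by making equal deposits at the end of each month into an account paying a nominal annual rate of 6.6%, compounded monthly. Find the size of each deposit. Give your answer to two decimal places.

C$565.13

With 12 periods per year: i = 0.0055, n = 240.
FV-annuity factor = 496.346697; PMT = 280500 / 496.346697 = 565.1292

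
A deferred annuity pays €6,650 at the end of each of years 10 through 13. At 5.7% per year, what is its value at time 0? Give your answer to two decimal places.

€14,088.12

Value one period before first payment (t=9): 6650 × [1 − (1+0.057)^(−4)] / 0.057 = 6650 × 3.489043 = 23,202.1337
PV₀ = 23,202.1337 / (1+0.057)^9 = 23,202.1337 / 1.646929 = 14,088.1199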